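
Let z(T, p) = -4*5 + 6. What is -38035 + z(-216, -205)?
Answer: -38049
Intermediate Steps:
z(T, p) = -14 (z(T, p) = -20 + 6 = -14)
-38035 + z(-216, -205) = -38035 - 14 = -38049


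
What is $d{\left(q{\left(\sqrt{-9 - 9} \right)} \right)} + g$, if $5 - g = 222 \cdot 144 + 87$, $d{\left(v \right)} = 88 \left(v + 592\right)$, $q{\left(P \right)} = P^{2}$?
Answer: $18462$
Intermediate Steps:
$d{\left(v \right)} = 52096 + 88 v$ ($d{\left(v \right)} = 88 \left(592 + v\right) = 52096 + 88 v$)
$g = -32050$ ($g = 5 - \left(222 \cdot 144 + 87\right) = 5 - \left(31968 + 87\right) = 5 - 32055 = -32050$)
$d{\left(q{\left(\sqrt{-9 - 9} \right)} \right)} + g = \left(52096 + 88 \left(\sqrt{-9 - 9}\right)^{2}\right) - 32050 = \left(52096 + 88 \left(\sqrt{-18}\right)^{2}\right) - 32050 = \left(52096 + 88 \left(3 i \sqrt{2}\right)^{2}\right) - 32050 = \left(52096 + 88 \left(-18\right)\right) - 32050 = \left(52096 - 1584\right) - 32050 = 50512 - 32050 = 18462$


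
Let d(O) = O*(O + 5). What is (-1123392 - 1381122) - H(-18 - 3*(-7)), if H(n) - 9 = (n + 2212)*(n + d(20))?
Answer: -3618668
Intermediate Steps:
d(O) = O*(5 + O)
H(n) = 9 + (500 + n)*(2212 + n) (H(n) = 9 + (n + 2212)*(n + 20*(5 + 20)) = 9 + (2212 + n)*(n + 20*25) = 9 + (2212 + n)*(n + 500) = 9 + (2212 + n)*(500 + n) = 9 + (500 + n)*(2212 + n))
(-1123392 - 1381122) - H(-18 - 3*(-7)) = (-1123392 - 1381122) - (1106009 + (-18 - 3*(-7))**2 + 2712*(-18 - 3*(-7))) = -2504514 - (1106009 + (-18 + 21)**2 + 2712*(-18 + 21)) = -2504514 - (1106009 + 3**2 + 2712*3) = -2504514 - (1106009 + 9 + 8136) = -2504514 - 1*1114154 = -2504514 - 1114154 = -3618668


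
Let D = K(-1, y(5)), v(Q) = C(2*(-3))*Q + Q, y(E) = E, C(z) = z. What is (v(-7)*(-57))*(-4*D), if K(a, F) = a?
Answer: -7980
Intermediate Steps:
v(Q) = -5*Q (v(Q) = (2*(-3))*Q + Q = -6*Q + Q = -5*Q)
D = -1
(v(-7)*(-57))*(-4*D) = (-5*(-7)*(-57))*(-4*(-1)) = (35*(-57))*4 = -1995*4 = -7980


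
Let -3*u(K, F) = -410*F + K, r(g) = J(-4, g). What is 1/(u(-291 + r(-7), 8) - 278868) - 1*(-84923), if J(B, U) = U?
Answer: 70743066995/833026 ≈ 84923.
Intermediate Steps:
r(g) = g
u(K, F) = -K/3 + 410*F/3 (u(K, F) = -(-410*F + K)/3 = -(K - 410*F)/3 = -K/3 + 410*F/3)
1/(u(-291 + r(-7), 8) - 278868) - 1*(-84923) = 1/((-(-291 - 7)/3 + (410/3)*8) - 278868) - 1*(-84923) = 1/((-⅓*(-298) + 3280/3) - 278868) + 84923 = 1/((298/3 + 3280/3) - 278868) + 84923 = 1/(3578/3 - 278868) + 84923 = 1/(-833026/3) + 84923 = -3/833026 + 84923 = 70743066995/833026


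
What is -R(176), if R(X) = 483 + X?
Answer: -659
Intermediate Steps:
-R(176) = -(483 + 176) = -1*659 = -659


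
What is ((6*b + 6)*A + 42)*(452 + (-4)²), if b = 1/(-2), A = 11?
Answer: 35100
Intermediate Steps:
b = -½ ≈ -0.50000
((6*b + 6)*A + 42)*(452 + (-4)²) = ((6*(-½) + 6)*11 + 42)*(452 + (-4)²) = ((-3 + 6)*11 + 42)*(452 + 16) = (3*11 + 42)*468 = (33 + 42)*468 = 75*468 = 35100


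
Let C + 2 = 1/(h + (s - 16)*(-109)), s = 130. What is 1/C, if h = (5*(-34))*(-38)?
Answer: -5966/11933 ≈ -0.49996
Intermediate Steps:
h = 6460 (h = -170*(-38) = 6460)
C = -11933/5966 (C = -2 + 1/(6460 + (130 - 16)*(-109)) = -2 + 1/(6460 + 114*(-109)) = -2 + 1/(6460 - 12426) = -2 + 1/(-5966) = -2 - 1/5966 = -11933/5966 ≈ -2.0002)
1/C = 1/(-11933/5966) = -5966/11933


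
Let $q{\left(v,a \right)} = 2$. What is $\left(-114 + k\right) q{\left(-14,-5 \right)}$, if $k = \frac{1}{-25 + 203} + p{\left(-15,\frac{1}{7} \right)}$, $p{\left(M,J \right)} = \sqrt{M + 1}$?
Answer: $- \frac{20291}{89} + 2 i \sqrt{14} \approx -227.99 + 7.4833 i$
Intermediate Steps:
$p{\left(M,J \right)} = \sqrt{1 + M}$
$k = \frac{1}{178} + i \sqrt{14}$ ($k = \frac{1}{-25 + 203} + \sqrt{1 - 15} = \frac{1}{178} + \sqrt{-14} = \frac{1}{178} + i \sqrt{14} \approx 0.005618 + 3.7417 i$)
$\left(-114 + k\right) q{\left(-14,-5 \right)} = \left(-114 + \left(\frac{1}{178} + i \sqrt{14}\right)\right) 2 = \left(- \frac{20291}{178} + i \sqrt{14}\right) 2 = - \frac{20291}{89} + 2 i \sqrt{14}$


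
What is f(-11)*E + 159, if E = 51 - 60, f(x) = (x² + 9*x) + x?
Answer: 60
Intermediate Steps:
f(x) = x² + 10*x
E = -9
f(-11)*E + 159 = -11*(10 - 11)*(-9) + 159 = -11*(-1)*(-9) + 159 = 11*(-9) + 159 = -99 + 159 = 60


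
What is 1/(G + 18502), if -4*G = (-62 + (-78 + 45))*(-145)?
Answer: 4/60233 ≈ 6.6409e-5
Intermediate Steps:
G = -13775/4 (G = -(-62 + (-78 + 45))*(-145)/4 = -(-62 - 33)*(-145)/4 = -(-95)*(-145)/4 = -1/4*13775 = -13775/4 ≈ -3443.8)
1/(G + 18502) = 1/(-13775/4 + 18502) = 1/(60233/4) = 4/60233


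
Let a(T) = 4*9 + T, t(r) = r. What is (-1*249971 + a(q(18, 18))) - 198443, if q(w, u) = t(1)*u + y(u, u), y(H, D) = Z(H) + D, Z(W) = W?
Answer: -448324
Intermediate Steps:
y(H, D) = D + H (y(H, D) = H + D = D + H)
q(w, u) = 3*u (q(w, u) = 1*u + (u + u) = u + 2*u = 3*u)
a(T) = 36 + T
(-1*249971 + a(q(18, 18))) - 198443 = (-1*249971 + (36 + 3*18)) - 198443 = (-249971 + (36 + 54)) - 198443 = (-249971 + 90) - 198443 = -249881 - 198443 = -448324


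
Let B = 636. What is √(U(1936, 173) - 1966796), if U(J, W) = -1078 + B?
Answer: 3*I*√218582 ≈ 1402.6*I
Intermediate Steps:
U(J, W) = -442 (U(J, W) = -1078 + 636 = -442)
√(U(1936, 173) - 1966796) = √(-442 - 1966796) = √(-1967238) = 3*I*√218582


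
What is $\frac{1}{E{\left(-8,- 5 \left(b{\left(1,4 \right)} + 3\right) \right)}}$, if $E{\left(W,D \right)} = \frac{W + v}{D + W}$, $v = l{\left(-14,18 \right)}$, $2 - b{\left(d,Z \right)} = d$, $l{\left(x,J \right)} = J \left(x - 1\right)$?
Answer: $\frac{14}{139} \approx 0.10072$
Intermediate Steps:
$l{\left(x,J \right)} = J \left(-1 + x\right)$
$b{\left(d,Z \right)} = 2 - d$
$v = -270$ ($v = 18 \left(-1 - 14\right) = 18 \left(-15\right) = -270$)
$E{\left(W,D \right)} = \frac{-270 + W}{D + W}$ ($E{\left(W,D \right)} = \frac{W - 270}{D + W} = \frac{-270 + W}{D + W}$)
$\frac{1}{E{\left(-8,- 5 \left(b{\left(1,4 \right)} + 3\right) \right)}} = \frac{1}{\frac{1}{- 5 \left(\left(2 - 1\right) + 3\right) - 8} \left(-270 - 8\right)} = \frac{1}{\frac{1}{- 5 \left(\left(2 - 1\right) + 3\right) - 8} \left(-278\right)} = \frac{1}{\frac{1}{- 5 \left(1 + 3\right) - 8} \left(-278\right)} = \frac{1}{\frac{1}{\left(-5\right) 4 - 8} \left(-278\right)} = \frac{1}{\frac{1}{-20 - 8} \left(-278\right)} = \frac{1}{\frac{1}{-28} \left(-278\right)} = \frac{1}{\left(- \frac{1}{28}\right) \left(-278\right)} = \frac{1}{\frac{139}{14}} = \frac{14}{139}$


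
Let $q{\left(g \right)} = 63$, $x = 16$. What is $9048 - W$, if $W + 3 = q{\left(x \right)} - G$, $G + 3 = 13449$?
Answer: $22434$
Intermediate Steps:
$G = 13446$ ($G = -3 + 13449 = 13446$)
$W = -13386$ ($W = -3 + \left(63 - 13446\right) = -3 - 13383 = -13386$)
$9048 - W = 9048 - -13386 = 9048 + 13386 = 22434$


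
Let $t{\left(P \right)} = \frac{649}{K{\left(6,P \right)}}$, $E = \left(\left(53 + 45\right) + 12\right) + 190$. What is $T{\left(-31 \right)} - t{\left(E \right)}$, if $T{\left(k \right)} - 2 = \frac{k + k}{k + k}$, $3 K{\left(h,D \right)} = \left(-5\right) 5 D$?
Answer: $\frac{8149}{2500} \approx 3.2596$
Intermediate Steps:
$K{\left(h,D \right)} = - \frac{25 D}{3}$ ($K{\left(h,D \right)} = \frac{\left(-5\right) 5 D}{3} = \frac{\left(-25\right) D}{3} = - \frac{25 D}{3}$)
$T{\left(k \right)} = 3$ ($T{\left(k \right)} = 2 + \frac{k + k}{k + k} = 2 + \frac{2 k}{2 k} = 2 + 2 k \frac{1}{2 k} = 2 + 1 = 3$)
$E = 300$ ($E = \left(98 + 12\right) + 190 = 110 + 190 = 300$)
$t{\left(P \right)} = - \frac{1947}{25 P}$ ($t{\left(P \right)} = \frac{649}{\left(- \frac{25}{3}\right) P} = 649 \left(- \frac{3}{25 P}\right) = - \frac{1947}{25 P}$)
$T{\left(-31 \right)} - t{\left(E \right)} = 3 - - \frac{1947}{25 \cdot 300} = 3 - \left(- \frac{1947}{25}\right) \frac{1}{300} = 3 - - \frac{649}{2500} = 3 + \frac{649}{2500} = \frac{8149}{2500}$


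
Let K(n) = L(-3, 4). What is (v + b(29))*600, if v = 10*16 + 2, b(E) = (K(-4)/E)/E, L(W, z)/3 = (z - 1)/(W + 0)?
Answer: 81743400/841 ≈ 97198.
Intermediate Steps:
L(W, z) = 3*(-1 + z)/W (L(W, z) = 3*((z - 1)/(W + 0)) = 3*((-1 + z)/W) = 3*(-1 + z)/W)
K(n) = -3 (K(n) = 3*(-1 + 4)/(-3) = 3*(-⅓)*3 = -3)
b(E) = -3/E² (b(E) = (-3/E)/E = -3/E²)
v = 162 (v = 160 + 2 = 162)
(v + b(29))*600 = (162 - 3/29²)*600 = (162 - 3*1/841)*600 = (162 - 3/841)*600 = (136239/841)*600 = 81743400/841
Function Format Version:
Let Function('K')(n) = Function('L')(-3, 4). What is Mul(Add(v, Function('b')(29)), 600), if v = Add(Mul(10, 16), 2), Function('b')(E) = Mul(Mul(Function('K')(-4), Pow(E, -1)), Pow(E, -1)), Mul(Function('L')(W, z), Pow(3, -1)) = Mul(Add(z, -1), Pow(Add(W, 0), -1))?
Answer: Rational(81743400, 841) ≈ 97198.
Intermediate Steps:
Function('L')(W, z) = Mul(3, Pow(W, -1), Add(-1, z)) (Function('L')(W, z) = Mul(3, Mul(Add(z, -1), Pow(Add(W, 0), -1))) = Mul(3, Mul(Add(-1, z), Pow(W, -1))) = Mul(3, Mul(Pow(W, -1), Add(-1, z))) = Mul(3, Pow(W, -1), Add(-1, z)))
Function('K')(n) = -3 (Function('K')(n) = Mul(3, Pow(-3, -1), Add(-1, 4)) = Mul(3, Rational(-1, 3), 3) = -3)
Function('b')(E) = Mul(-3, Pow(E, -2)) (Function('b')(E) = Mul(Mul(-3, Pow(E, -1)), Pow(E, -1)) = Mul(-3, Pow(E, -2)))
v = 162 (v = Add(160, 2) = 162)
Mul(Add(v, Function('b')(29)), 600) = Mul(Add(162, Mul(-3, Pow(29, -2))), 600) = Mul(Add(162, Mul(-3, Rational(1, 841))), 600) = Mul(Add(162, Rational(-3, 841)), 600) = Mul(Rational(136239, 841), 600) = Rational(81743400, 841)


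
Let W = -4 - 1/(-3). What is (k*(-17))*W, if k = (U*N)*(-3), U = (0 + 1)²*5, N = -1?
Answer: 935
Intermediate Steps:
U = 5 (U = 1²*5 = 1*5 = 5)
k = 15 (k = (5*(-1))*(-3) = -5*(-3) = 15)
W = -11/3 (W = -4 - 1*(-⅓) = -4 + ⅓ = -11/3 ≈ -3.6667)
(k*(-17))*W = (15*(-17))*(-11/3) = -255*(-11/3) = 935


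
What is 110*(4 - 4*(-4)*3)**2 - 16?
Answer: 297424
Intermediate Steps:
110*(4 - 4*(-4)*3)**2 - 16 = 110*(4 + 16*3)**2 - 16 = 110*(4 + 48)**2 - 16 = 110*52**2 - 16 = 110*2704 - 16 = 297440 - 16 = 297424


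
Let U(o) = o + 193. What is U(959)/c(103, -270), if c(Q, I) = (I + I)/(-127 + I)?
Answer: 12704/15 ≈ 846.93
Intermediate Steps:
U(o) = 193 + o
c(Q, I) = 2*I/(-127 + I) (c(Q, I) = (2*I)/(-127 + I) = 2*I/(-127 + I))
U(959)/c(103, -270) = (193 + 959)/((2*(-270)/(-127 - 270))) = 1152/((2*(-270)/(-397))) = 1152/((2*(-270)*(-1/397))) = 1152/(540/397) = 1152*(397/540) = 12704/15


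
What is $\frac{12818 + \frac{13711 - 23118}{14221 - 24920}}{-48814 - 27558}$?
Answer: $- \frac{137149189}{817104028} \approx -0.16785$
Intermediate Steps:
$\frac{12818 + \frac{13711 - 23118}{14221 - 24920}}{-48814 - 27558} = \frac{12818 - \frac{9407}{-10699}}{-76372} = \left(12818 - - \frac{9407}{10699}\right) \left(- \frac{1}{76372}\right) = \left(12818 + \frac{9407}{10699}\right) \left(- \frac{1}{76372}\right) = \frac{137149189}{10699} \left(- \frac{1}{76372}\right) = - \frac{137149189}{817104028}$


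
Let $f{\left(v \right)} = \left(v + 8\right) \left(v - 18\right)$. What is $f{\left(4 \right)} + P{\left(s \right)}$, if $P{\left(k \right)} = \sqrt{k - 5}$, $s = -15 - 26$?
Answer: $-168 + i \sqrt{46} \approx -168.0 + 6.7823 i$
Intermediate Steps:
$s = -41$
$P{\left(k \right)} = \sqrt{-5 + k}$
$f{\left(v \right)} = \left(-18 + v\right) \left(8 + v\right)$ ($f{\left(v \right)} = \left(8 + v\right) \left(-18 + v\right) = \left(-18 + v\right) \left(8 + v\right)$)
$f{\left(4 \right)} + P{\left(s \right)} = \left(-144 + 4^{2} - 40\right) + \sqrt{-5 - 41} = \left(-144 + 16 - 40\right) + \sqrt{-46} = -168 + i \sqrt{46}$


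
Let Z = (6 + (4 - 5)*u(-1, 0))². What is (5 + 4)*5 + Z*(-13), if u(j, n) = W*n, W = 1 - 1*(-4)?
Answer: -423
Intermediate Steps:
W = 5 (W = 1 + 4 = 5)
u(j, n) = 5*n
Z = 36 (Z = (6 + (4 - 5)*(5*0))² = (6 - 1*0)² = (6 + 0)² = 6² = 36)
(5 + 4)*5 + Z*(-13) = (5 + 4)*5 + 36*(-13) = 9*5 - 468 = 45 - 468 = -423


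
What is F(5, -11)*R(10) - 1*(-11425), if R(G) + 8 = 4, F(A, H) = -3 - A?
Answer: 11457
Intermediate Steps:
R(G) = -4 (R(G) = -8 + 4 = -4)
F(5, -11)*R(10) - 1*(-11425) = (-3 - 1*5)*(-4) - 1*(-11425) = (-3 - 5)*(-4) + 11425 = -8*(-4) + 11425 = 32 + 11425 = 11457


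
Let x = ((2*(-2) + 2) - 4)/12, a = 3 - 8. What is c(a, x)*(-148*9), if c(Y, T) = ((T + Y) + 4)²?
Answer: -2997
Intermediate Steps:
a = -5
x = -½ (x = ((-4 + 2) - 4)*(1/12) = (-2 - 4)*(1/12) = -6*1/12 = -½ ≈ -0.50000)
c(Y, T) = (4 + T + Y)²
c(a, x)*(-148*9) = (4 - ½ - 5)²*(-148*9) = (-3/2)²*(-1332) = (9/4)*(-1332) = -2997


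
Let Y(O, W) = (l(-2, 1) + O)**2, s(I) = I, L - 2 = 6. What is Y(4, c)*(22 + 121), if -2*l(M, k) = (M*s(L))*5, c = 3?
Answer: 276848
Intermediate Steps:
L = 8 (L = 2 + 6 = 8)
l(M, k) = -20*M (l(M, k) = -M*8*5/2 = -8*M*5/2 = -20*M)
Y(O, W) = (40 + O)**2 (Y(O, W) = (-20*(-2) + O)**2 = (40 + O)**2)
Y(4, c)*(22 + 121) = (40 + 4)**2*(22 + 121) = 44**2*143 = 1936*143 = 276848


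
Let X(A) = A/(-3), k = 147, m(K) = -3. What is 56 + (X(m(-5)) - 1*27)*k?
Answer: -3766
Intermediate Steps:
X(A) = -A/3 (X(A) = A*(-⅓) = -A/3)
56 + (X(m(-5)) - 1*27)*k = 56 + (-⅓*(-3) - 1*27)*147 = 56 + (1 - 27)*147 = 56 - 26*147 = 56 - 3822 = -3766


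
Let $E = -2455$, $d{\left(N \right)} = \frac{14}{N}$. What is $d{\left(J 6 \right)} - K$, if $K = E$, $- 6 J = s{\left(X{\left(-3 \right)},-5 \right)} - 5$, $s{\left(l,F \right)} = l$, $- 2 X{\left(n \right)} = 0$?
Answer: $\frac{12289}{5} \approx 2457.8$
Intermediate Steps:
$X{\left(n \right)} = 0$ ($X{\left(n \right)} = \left(- \frac{1}{2}\right) 0 = 0$)
$J = \frac{5}{6}$ ($J = - \frac{0 - 5}{6} = \left(- \frac{1}{6}\right) \left(-5\right) = \frac{5}{6} \approx 0.83333$)
$K = -2455$
$d{\left(J 6 \right)} - K = \frac{14}{\frac{5}{6} \cdot 6} - -2455 = \frac{14}{5} + 2455 = \frac{12289}{5}$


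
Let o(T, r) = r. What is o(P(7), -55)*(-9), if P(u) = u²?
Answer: 495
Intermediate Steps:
o(P(7), -55)*(-9) = -55*(-9) = 495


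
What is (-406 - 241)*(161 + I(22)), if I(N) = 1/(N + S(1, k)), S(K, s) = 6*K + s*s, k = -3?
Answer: -3854826/37 ≈ -1.0418e+5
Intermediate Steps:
S(K, s) = s² + 6*K (S(K, s) = 6*K + s² = s² + 6*K)
I(N) = 1/(15 + N) (I(N) = 1/(N + ((-3)² + 6*1)) = 1/(N + (9 + 6)) = 1/(N + 15) = 1/(15 + N))
(-406 - 241)*(161 + I(22)) = (-406 - 241)*(161 + 1/(15 + 22)) = -647*(161 + 1/37) = -647*5958/37 = -3854826/37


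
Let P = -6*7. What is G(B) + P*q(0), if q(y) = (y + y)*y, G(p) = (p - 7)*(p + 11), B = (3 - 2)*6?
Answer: -17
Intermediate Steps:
B = 6 (B = 1*6 = 6)
G(p) = (-7 + p)*(11 + p)
P = -42
q(y) = 2*y**2 (q(y) = (2*y)*y = 2*y**2)
G(B) + P*q(0) = (-77 + 6**2 + 4*6) - 84*0**2 = (-77 + 36 + 24) - 84*0 = -17 - 42*0 = -17 + 0 = -17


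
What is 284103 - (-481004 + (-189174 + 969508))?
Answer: -15227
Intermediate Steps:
284103 - (-481004 + (-189174 + 969508)) = 284103 - (-481004 + 780334) = 284103 - 1*299330 = 284103 - 299330 = -15227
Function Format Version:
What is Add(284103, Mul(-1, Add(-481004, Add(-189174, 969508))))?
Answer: -15227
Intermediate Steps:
Add(284103, Mul(-1, Add(-481004, Add(-189174, 969508)))) = Add(284103, Mul(-1, Add(-481004, 780334))) = Add(284103, Mul(-1, 299330)) = Add(284103, -299330) = -15227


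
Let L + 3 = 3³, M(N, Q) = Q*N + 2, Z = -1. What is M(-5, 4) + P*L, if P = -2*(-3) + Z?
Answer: 102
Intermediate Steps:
M(N, Q) = 2 + N*Q (M(N, Q) = N*Q + 2 = 2 + N*Q)
L = 24 (L = -3 + 3³ = -3 + 27 = 24)
P = 5 (P = -2*(-3) - 1 = 6 - 1 = 5)
M(-5, 4) + P*L = (2 - 5*4) + 5*24 = (2 - 20) + 120 = -18 + 120 = 102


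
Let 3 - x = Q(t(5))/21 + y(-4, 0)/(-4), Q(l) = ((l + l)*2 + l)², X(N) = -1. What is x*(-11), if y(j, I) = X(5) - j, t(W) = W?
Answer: 24035/84 ≈ 286.13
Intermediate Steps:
Q(l) = 25*l² (Q(l) = ((2*l)*2 + l)² = (4*l + l)² = (5*l)² = 25*l²)
y(j, I) = -1 - j
x = -2185/84 (x = 3 - ((25*5²)/21 + (-1 - 1*(-4))/(-4)) = 3 - ((25*25)*(1/21) + (-1 + 4)*(-¼)) = 3 - (625*(1/21) + 3*(-¼)) = 3 - (625/21 - ¾) = 3 - 1*2437/84 = 3 - 2437/84 = -2185/84 ≈ -26.012)
x*(-11) = -2185/84*(-11) = 24035/84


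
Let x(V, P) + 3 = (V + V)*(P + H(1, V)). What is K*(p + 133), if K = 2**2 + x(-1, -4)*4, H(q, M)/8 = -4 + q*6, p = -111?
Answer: -2288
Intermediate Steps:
H(q, M) = -32 + 48*q (H(q, M) = 8*(-4 + q*6) = 8*(-4 + 6*q) = -32 + 48*q)
x(V, P) = -3 + 2*V*(16 + P) (x(V, P) = -3 + (V + V)*(P + (-32 + 48*1)) = -3 + (2*V)*(P + (-32 + 48)) = -3 + (2*V)*(P + 16) = -3 + (2*V)*(16 + P) = -3 + 2*V*(16 + P))
K = -104 (K = 2**2 + (-3 + 32*(-1) + 2*(-4)*(-1))*4 = 4 + (-3 - 32 + 8)*4 = 4 - 27*4 = 4 - 108 = -104)
K*(p + 133) = -104*(-111 + 133) = -104*22 = -2288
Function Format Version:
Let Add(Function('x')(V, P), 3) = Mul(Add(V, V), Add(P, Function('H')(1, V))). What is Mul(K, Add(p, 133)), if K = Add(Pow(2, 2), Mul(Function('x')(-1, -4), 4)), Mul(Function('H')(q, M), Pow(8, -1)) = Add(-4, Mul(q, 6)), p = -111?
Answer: -2288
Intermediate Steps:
Function('H')(q, M) = Add(-32, Mul(48, q)) (Function('H')(q, M) = Mul(8, Add(-4, Mul(q, 6))) = Mul(8, Add(-4, Mul(6, q))) = Add(-32, Mul(48, q)))
Function('x')(V, P) = Add(-3, Mul(2, V, Add(16, P))) (Function('x')(V, P) = Add(-3, Mul(Add(V, V), Add(P, Add(-32, Mul(48, 1))))) = Add(-3, Mul(Mul(2, V), Add(P, Add(-32, 48)))) = Add(-3, Mul(Mul(2, V), Add(P, 16))) = Add(-3, Mul(Mul(2, V), Add(16, P))) = Add(-3, Mul(2, V, Add(16, P))))
K = -104 (K = Add(Pow(2, 2), Mul(Add(-3, Mul(32, -1), Mul(2, -4, -1)), 4)) = Add(4, Mul(Add(-3, -32, 8), 4)) = Add(4, Mul(-27, 4)) = Add(4, -108) = -104)
Mul(K, Add(p, 133)) = Mul(-104, Add(-111, 133)) = Mul(-104, 22) = -2288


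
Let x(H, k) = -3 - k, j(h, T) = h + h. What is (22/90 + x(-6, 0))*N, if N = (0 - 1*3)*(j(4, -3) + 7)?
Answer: 124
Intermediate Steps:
j(h, T) = 2*h
N = -45 (N = (0 - 1*3)*(2*4 + 7) = (0 - 3)*(8 + 7) = -3*15 = -45)
(22/90 + x(-6, 0))*N = (22/90 + (-3 - 1*0))*(-45) = (22*(1/90) + (-3 + 0))*(-45) = (11/45 - 3)*(-45) = -124/45*(-45) = 124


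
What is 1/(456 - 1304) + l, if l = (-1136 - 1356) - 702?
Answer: -2708513/848 ≈ -3194.0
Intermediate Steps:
l = -3194 (l = -2492 - 702 = -3194)
1/(456 - 1304) + l = 1/(456 - 1304) - 3194 = 1/(-848) - 3194 = -1/848 - 3194 = -2708513/848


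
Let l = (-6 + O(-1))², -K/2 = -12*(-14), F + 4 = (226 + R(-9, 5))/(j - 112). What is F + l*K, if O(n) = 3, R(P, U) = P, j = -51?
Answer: -493781/163 ≈ -3029.3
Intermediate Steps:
F = -869/163 (F = -4 + (226 - 9)/(-51 - 112) = -4 + 217/(-163) = -4 + 217*(-1/163) = -4 - 217/163 = -869/163 ≈ -5.3313)
K = -336 (K = -(-24)*(-14) = -2*168 = -336)
l = 9 (l = (-6 + 3)² = (-3)² = 9)
F + l*K = -869/163 + 9*(-336) = -869/163 - 3024 = -493781/163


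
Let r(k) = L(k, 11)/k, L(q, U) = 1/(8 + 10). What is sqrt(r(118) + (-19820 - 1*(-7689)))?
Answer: I*sqrt(1520208337)/354 ≈ 110.14*I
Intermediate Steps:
L(q, U) = 1/18
r(k) = 1/(18*k)
sqrt(r(118) + (-19820 - 1*(-7689))) = sqrt((1/18)/118 + (-19820 - 1*(-7689))) = sqrt((1/18)*(1/118) + (-19820 + 7689)) = sqrt(1/2124 - 12131) = sqrt(-25766243/2124) = I*sqrt(1520208337)/354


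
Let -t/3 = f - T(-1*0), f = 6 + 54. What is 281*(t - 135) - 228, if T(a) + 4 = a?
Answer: -92115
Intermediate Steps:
f = 60
T(a) = -4 + a
t = -192 (t = -3*(60 - (-4 - 1*0)) = -3*(60 - (-4 + 0)) = -3*(60 - 1*(-4)) = -3*(60 + 4) = -3*64 = -192)
281*(t - 135) - 228 = 281*(-192 - 135) - 228 = 281*(-327) - 228 = -91887 - 228 = -92115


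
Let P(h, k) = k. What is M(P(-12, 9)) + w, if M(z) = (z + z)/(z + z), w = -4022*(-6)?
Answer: 24133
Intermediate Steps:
w = 24132
M(z) = 1 (M(z) = (2*z)/((2*z)) = (2*z)*(1/(2*z)) = 1)
M(P(-12, 9)) + w = 1 + 24132 = 24133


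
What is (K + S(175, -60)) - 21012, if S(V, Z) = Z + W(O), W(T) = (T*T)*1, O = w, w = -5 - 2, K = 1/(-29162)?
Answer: -613072727/29162 ≈ -21023.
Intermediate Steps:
K = -1/29162 ≈ -3.4291e-5
w = -7
O = -7
W(T) = T² (W(T) = T²*1 = T²)
S(V, Z) = 49 + Z (S(V, Z) = Z + (-7)² = Z + 49 = 49 + Z)
(K + S(175, -60)) - 21012 = (-1/29162 + (49 - 60)) - 21012 = (-1/29162 - 11) - 21012 = -320783/29162 - 21012 = -613072727/29162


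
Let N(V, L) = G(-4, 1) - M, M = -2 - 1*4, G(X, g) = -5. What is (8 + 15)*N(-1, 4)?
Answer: 23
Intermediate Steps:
M = -6 (M = -2 - 4 = -6)
N(V, L) = 1 (N(V, L) = -5 - 1*(-6) = -5 + 6 = 1)
(8 + 15)*N(-1, 4) = (8 + 15)*1 = 23*1 = 23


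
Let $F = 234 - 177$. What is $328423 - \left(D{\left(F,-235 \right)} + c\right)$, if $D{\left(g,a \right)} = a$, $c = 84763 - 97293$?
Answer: $341188$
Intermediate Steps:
$c = -12530$
$F = 57$ ($F = 234 - 177 = 57$)
$328423 - \left(D{\left(F,-235 \right)} + c\right) = 328423 - \left(-235 - 12530\right) = 328423 - -12765 = 328423 + 12765 = 341188$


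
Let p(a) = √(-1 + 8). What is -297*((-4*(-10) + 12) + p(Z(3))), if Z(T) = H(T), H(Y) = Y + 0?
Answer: -15444 - 297*√7 ≈ -16230.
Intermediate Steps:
H(Y) = Y
Z(T) = T
p(a) = √7
-297*((-4*(-10) + 12) + p(Z(3))) = -297*((-4*(-10) + 12) + √7) = -297*((40 + 12) + √7) = -297*(52 + √7) = -15444 - 297*√7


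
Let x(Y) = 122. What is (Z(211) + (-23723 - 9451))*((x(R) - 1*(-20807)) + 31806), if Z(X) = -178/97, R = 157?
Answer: -169704183160/97 ≈ -1.7495e+9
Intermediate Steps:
Z(X) = -178/97 (Z(X) = -178*1/97 = -178/97)
(Z(211) + (-23723 - 9451))*((x(R) - 1*(-20807)) + 31806) = (-178/97 + (-23723 - 9451))*((122 - 1*(-20807)) + 31806) = (-178/97 - 33174)*((122 + 20807) + 31806) = -3218056*(20929 + 31806)/97 = -3218056/97*52735 = -169704183160/97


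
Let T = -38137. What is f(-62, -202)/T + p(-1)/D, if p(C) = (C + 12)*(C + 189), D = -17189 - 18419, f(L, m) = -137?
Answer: -18497255/339495574 ≈ -0.054485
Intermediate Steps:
D = -35608
p(C) = (12 + C)*(189 + C)
f(-62, -202)/T + p(-1)/D = -137/(-38137) + (2268 + (-1)**2 + 201*(-1))/(-35608) = -137*(-1/38137) + (2268 + 1 - 201)*(-1/35608) = 137/38137 + 2068*(-1/35608) = 137/38137 - 517/8902 = -18497255/339495574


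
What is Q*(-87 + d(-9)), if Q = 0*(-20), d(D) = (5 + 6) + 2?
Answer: 0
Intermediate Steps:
d(D) = 13 (d(D) = 11 + 2 = 13)
Q = 0
Q*(-87 + d(-9)) = 0*(-87 + 13) = 0*(-74) = 0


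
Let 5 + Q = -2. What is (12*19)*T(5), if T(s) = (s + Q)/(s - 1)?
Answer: -114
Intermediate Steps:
Q = -7 (Q = -5 - 2 = -7)
T(s) = (-7 + s)/(-1 + s) (T(s) = (s - 7)/(s - 1) = (-7 + s)/(-1 + s))
(12*19)*T(5) = (12*19)*((-7 + 5)/(-1 + 5)) = 228*(-2/4) = 228*((1/4)*(-2)) = 228*(-1/2) = -114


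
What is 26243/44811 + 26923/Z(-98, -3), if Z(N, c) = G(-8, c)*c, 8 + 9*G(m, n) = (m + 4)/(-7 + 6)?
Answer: 3619444631/179244 ≈ 20193.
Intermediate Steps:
G(m, n) = -4/3 - m/9 (G(m, n) = -8/9 + ((m + 4)/(-7 + 6))/9 = -8/9 + ((4 + m)/(-1))/9 = -8/9 + ((4 + m)*(-1))/9 = -8/9 + (-4 - m)/9 = -8/9 + (-4/9 - m/9) = -4/3 - m/9)
Z(N, c) = -4*c/9 (Z(N, c) = (-4/3 - ⅑*(-8))*c = (-4/3 + 8/9)*c = -4*c/9)
26243/44811 + 26923/Z(-98, -3) = 26243/44811 + 26923/((-4/9*(-3))) = 26243*(1/44811) + 26923/(4/3) = 26243/44811 + 26923*(¾) = 26243/44811 + 80769/4 = 3619444631/179244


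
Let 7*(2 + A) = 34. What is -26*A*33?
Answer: -17160/7 ≈ -2451.4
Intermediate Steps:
A = 20/7 (A = -2 + (⅐)*34 = -2 + 34/7 = 20/7 ≈ 2.8571)
-26*A*33 = -26*20/7*33 = -520/7*33 = -17160/7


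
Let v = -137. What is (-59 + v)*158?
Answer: -30968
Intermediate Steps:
(-59 + v)*158 = (-59 - 137)*158 = -196*158 = -30968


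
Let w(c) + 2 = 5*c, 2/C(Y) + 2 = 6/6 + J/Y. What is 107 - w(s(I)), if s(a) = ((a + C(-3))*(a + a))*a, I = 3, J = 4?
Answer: -587/7 ≈ -83.857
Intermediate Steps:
C(Y) = 2/(-1 + 4/Y) (C(Y) = 2/(-2 + (6/6 + 4/Y)) = 2/(-2 + (6*(1/6) + 4/Y)) = 2/(-2 + (1 + 4/Y)) = 2/(-1 + 4/Y))
s(a) = 2*a**2*(-6/7 + a) (s(a) = ((a - 2*(-3)/(-4 - 3))*(a + a))*a = ((a - 2*(-3)/(-7))*(2*a))*a = ((a - 2*(-3)*(-1/7))*(2*a))*a = ((a - 6/7)*(2*a))*a = ((-6/7 + a)*(2*a))*a = (2*a*(-6/7 + a))*a = 2*a**2*(-6/7 + a))
w(c) = -2 + 5*c
107 - w(s(I)) = 107 - (-2 + 5*(3**2*(-12/7 + 2*3))) = 107 - (-2 + 5*(9*(-12/7 + 6))) = 107 - (-2 + 5*(9*(30/7))) = 107 - (-2 + 5*(270/7)) = 107 - (-2 + 1350/7) = 107 - 1*1336/7 = 107 - 1336/7 = -587/7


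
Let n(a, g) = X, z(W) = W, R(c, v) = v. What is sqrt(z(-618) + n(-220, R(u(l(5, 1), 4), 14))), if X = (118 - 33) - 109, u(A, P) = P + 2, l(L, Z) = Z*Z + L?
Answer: I*sqrt(642) ≈ 25.338*I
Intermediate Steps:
l(L, Z) = L + Z**2 (l(L, Z) = Z**2 + L = L + Z**2)
u(A, P) = 2 + P
X = -24 (X = 85 - 109 = -24)
n(a, g) = -24
sqrt(z(-618) + n(-220, R(u(l(5, 1), 4), 14))) = sqrt(-618 - 24) = sqrt(-642) = I*sqrt(642)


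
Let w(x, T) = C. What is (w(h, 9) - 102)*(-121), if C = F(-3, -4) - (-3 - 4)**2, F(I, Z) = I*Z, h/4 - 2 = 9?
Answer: 16819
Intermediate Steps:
h = 44 (h = 8 + 4*9 = 8 + 36 = 44)
C = -37 (C = -3*(-4) - (-3 - 4)**2 = 12 - 1*(-7)**2 = 12 - 1*49 = 12 - 49 = -37)
w(x, T) = -37
(w(h, 9) - 102)*(-121) = (-37 - 102)*(-121) = -139*(-121) = 16819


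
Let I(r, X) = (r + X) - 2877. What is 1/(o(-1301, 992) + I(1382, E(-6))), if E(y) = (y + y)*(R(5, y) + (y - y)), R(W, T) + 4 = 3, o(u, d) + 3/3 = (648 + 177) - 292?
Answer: -1/951 ≈ -0.0010515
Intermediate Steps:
o(u, d) = 532 (o(u, d) = -1 + ((648 + 177) - 292) = -1 + (825 - 292) = -1 + 533 = 532)
R(W, T) = -1 (R(W, T) = -4 + 3 = -1)
E(y) = -2*y (E(y) = (y + y)*(-1 + (y - y)) = (2*y)*(-1 + 0) = (2*y)*(-1) = -2*y)
I(r, X) = -2877 + X + r (I(r, X) = (X + r) - 2877 = -2877 + X + r)
1/(o(-1301, 992) + I(1382, E(-6))) = 1/(532 + (-2877 - 2*(-6) + 1382)) = 1/(532 + (-2877 + 12 + 1382)) = 1/(532 - 1483) = 1/(-951) = -1/951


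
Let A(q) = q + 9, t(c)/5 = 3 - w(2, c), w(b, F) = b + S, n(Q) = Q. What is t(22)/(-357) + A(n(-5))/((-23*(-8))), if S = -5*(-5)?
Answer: 1959/5474 ≈ 0.35787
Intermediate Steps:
S = 25
w(b, F) = 25 + b (w(b, F) = b + 25 = 25 + b)
t(c) = -120 (t(c) = 5*(3 - (25 + 2)) = 5*(3 - 1*27) = 5*(3 - 27) = 5*(-24) = -120)
A(q) = 9 + q
t(22)/(-357) + A(n(-5))/((-23*(-8))) = -120/(-357) + (9 - 5)/((-23*(-8))) = -120*(-1/357) + 4/184 = 40/119 + 4*(1/184) = 40/119 + 1/46 = 1959/5474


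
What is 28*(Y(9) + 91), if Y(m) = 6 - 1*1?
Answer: 2688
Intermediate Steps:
Y(m) = 5 (Y(m) = 6 - 1 = 5)
28*(Y(9) + 91) = 28*(5 + 91) = 28*96 = 2688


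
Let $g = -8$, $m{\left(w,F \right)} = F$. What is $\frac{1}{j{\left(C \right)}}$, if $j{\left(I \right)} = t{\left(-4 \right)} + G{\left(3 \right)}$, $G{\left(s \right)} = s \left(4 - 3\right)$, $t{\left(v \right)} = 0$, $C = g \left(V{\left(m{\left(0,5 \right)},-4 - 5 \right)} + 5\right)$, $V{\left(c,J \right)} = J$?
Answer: $\frac{1}{3} \approx 0.33333$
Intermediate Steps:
$C = 32$ ($C = - 8 \left(\left(-4 - 5\right) + 5\right) = - 8 \left(-9 + 5\right) = \left(-8\right) \left(-4\right) = 32$)
$G{\left(s \right)} = s$ ($G{\left(s \right)} = s 1 = s$)
$j{\left(I \right)} = 3$ ($j{\left(I \right)} = 0 + 3 = 3$)
$\frac{1}{j{\left(C \right)}} = \frac{1}{3}$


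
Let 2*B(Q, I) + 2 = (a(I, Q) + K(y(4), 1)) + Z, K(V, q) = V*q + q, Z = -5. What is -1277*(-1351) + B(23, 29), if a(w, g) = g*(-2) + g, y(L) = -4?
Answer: 3450421/2 ≈ 1.7252e+6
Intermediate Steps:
K(V, q) = q + V*q
a(w, g) = -g (a(w, g) = -2*g + g = -g)
B(Q, I) = -5 - Q/2 (B(Q, I) = -1 + ((-Q + 1*(1 - 4)) - 5)/2 = -1 + ((-Q + 1*(-3)) - 5)/2 = -1 + ((-Q - 3) - 5)/2 = -1 + ((-3 - Q) - 5)/2 = -1 + (-8 - Q)/2 = -1 + (-4 - Q/2) = -5 - Q/2)
-1277*(-1351) + B(23, 29) = -1277*(-1351) + (-5 - 1/2*23) = 1725227 + (-5 - 23/2) = 1725227 - 33/2 = 3450421/2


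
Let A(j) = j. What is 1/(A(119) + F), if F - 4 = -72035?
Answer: -1/71912 ≈ -1.3906e-5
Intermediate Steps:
F = -72031 (F = 4 - 72035 = -72031)
1/(A(119) + F) = 1/(119 - 72031) = 1/(-71912) = -1/71912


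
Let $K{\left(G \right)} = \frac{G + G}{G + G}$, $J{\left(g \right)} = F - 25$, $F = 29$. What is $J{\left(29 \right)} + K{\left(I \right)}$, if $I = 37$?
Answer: $5$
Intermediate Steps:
$J{\left(g \right)} = 4$ ($J{\left(g \right)} = 29 - 25 = 4$)
$K{\left(G \right)} = 1$ ($K{\left(G \right)} = \frac{2 G}{2 G} = 2 G \frac{1}{2 G} = 1$)
$J{\left(29 \right)} + K{\left(I \right)} = 4 + 1 = 5$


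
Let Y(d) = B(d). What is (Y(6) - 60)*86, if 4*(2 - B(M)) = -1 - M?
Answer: -9675/2 ≈ -4837.5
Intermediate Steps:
B(M) = 9/4 + M/4 (B(M) = 2 - (-1 - M)/4 = 2 + (¼ + M/4) = 9/4 + M/4)
Y(d) = 9/4 + d/4
(Y(6) - 60)*86 = ((9/4 + (¼)*6) - 60)*86 = ((9/4 + 3/2) - 60)*86 = (15/4 - 60)*86 = -225/4*86 = -9675/2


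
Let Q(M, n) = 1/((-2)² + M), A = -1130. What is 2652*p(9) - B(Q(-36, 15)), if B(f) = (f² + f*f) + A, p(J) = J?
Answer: 12798975/512 ≈ 24998.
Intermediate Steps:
Q(M, n) = 1/(4 + M)
B(f) = -1130 + 2*f² (B(f) = (f² + f*f) - 1130 = (f² + f²) - 1130 = 2*f² - 1130 = -1130 + 2*f²)
2652*p(9) - B(Q(-36, 15)) = 2652*9 - (-1130 + 2*(1/(4 - 36))²) = 23868 - (-1130 + 2*(1/(-32))²) = 23868 - (-1130 + 2*(-1/32)²) = 23868 - (-1130 + 2*(1/1024)) = 23868 - (-1130 + 1/512) = 23868 - 1*(-578559/512) = 23868 + 578559/512 = 12798975/512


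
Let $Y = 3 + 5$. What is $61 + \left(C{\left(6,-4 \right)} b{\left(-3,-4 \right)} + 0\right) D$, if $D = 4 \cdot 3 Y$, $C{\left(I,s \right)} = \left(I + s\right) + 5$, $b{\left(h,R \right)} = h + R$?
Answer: $-4643$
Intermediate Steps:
$b{\left(h,R \right)} = R + h$
$C{\left(I,s \right)} = 5 + I + s$
$Y = 8$
$D = 96$ ($D = 4 \cdot 3 \cdot 8 = 12 \cdot 8 = 96$)
$61 + \left(C{\left(6,-4 \right)} b{\left(-3,-4 \right)} + 0\right) D = 61 + \left(\left(5 + 6 - 4\right) \left(-4 - 3\right) + 0\right) 96 = 61 + \left(7 \left(-7\right) + 0\right) 96 = 61 + \left(-49 + 0\right) 96 = 61 - 4704 = -4643$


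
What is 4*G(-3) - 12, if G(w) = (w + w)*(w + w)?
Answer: 132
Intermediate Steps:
G(w) = 4*w² (G(w) = (2*w)*(2*w) = 4*w²)
4*G(-3) - 12 = 4*(4*(-3)²) - 12 = 4*(4*9) - 12 = 4*36 - 12 = 144 - 12 = 132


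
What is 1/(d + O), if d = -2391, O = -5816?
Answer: -1/8207 ≈ -0.00012185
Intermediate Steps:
1/(d + O) = 1/(-2391 - 5816) = 1/(-8207) = -1/8207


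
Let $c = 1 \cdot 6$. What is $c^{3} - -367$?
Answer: $583$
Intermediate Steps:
$c = 6$
$c^{3} - -367 = 6^{3} - -367 = 216 + 367 = 583$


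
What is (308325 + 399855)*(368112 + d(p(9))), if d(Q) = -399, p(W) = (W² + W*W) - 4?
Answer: 260406992340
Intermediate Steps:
p(W) = -4 + 2*W² (p(W) = (W² + W²) - 4 = 2*W² - 4 = -4 + 2*W²)
(308325 + 399855)*(368112 + d(p(9))) = (308325 + 399855)*(368112 - 399) = 708180*367713 = 260406992340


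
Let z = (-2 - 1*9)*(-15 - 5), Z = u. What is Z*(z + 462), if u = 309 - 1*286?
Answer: 15686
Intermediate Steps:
u = 23 (u = 309 - 286 = 23)
Z = 23
z = 220 (z = (-2 - 9)*(-20) = -11*(-20) = 220)
Z*(z + 462) = 23*(220 + 462) = 23*682 = 15686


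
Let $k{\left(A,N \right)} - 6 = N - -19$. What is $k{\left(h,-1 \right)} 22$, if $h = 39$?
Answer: $528$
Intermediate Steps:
$k{\left(A,N \right)} = 25 + N$ ($k{\left(A,N \right)} = 6 + \left(N - -19\right) = 6 + \left(N + 19\right) = 6 + \left(19 + N\right) = 25 + N$)
$k{\left(h,-1 \right)} 22 = \left(25 - 1\right) 22 = 24 \cdot 22 = 528$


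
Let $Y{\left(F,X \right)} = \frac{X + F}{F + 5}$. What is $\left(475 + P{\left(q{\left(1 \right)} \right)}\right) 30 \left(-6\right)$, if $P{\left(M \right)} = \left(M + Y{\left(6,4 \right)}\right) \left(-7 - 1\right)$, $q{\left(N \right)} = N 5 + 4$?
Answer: $- \frac{783540}{11} \approx -71231.0$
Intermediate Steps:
$q{\left(N \right)} = 4 + 5 N$ ($q{\left(N \right)} = 5 N + 4 = 4 + 5 N$)
$Y{\left(F,X \right)} = \frac{F + X}{5 + F}$
$P{\left(M \right)} = - \frac{80}{11} - 8 M$ ($P{\left(M \right)} = \left(M + \frac{6 + 4}{5 + 6}\right) \left(-7 - 1\right) = \left(M + \frac{1}{11} \cdot 10\right) \left(-8\right) = \left(M + \frac{10}{11}\right) \left(-8\right) = \left(\frac{10}{11} + M\right) \left(-8\right) = - \frac{80}{11} - 8 M$)
$\left(475 + P{\left(q{\left(1 \right)} \right)}\right) 30 \left(-6\right) = \left(475 - \left(\frac{80}{11} + 8 \left(4 + 5 \cdot 1\right)\right)\right) 30 \left(-6\right) = \left(475 - \left(\frac{80}{11} + 8 \left(4 + 5\right)\right)\right) \left(-180\right) = \left(475 - \frac{872}{11}\right) \left(-180\right) = \frac{4353}{11} \left(-180\right) = - \frac{783540}{11}$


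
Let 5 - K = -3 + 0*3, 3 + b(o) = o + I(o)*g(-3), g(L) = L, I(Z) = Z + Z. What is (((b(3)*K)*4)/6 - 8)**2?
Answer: 10816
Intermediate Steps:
I(Z) = 2*Z
b(o) = -3 - 5*o (b(o) = -3 + (o + (2*o)*(-3)) = -3 + (o - 6*o) = -3 - 5*o)
K = 8 (K = 5 - (-3 + 0*3) = 5 - (-3 + 0) = 5 - 1*(-3) = 5 + 3 = 8)
(((b(3)*K)*4)/6 - 8)**2 = ((((-3 - 5*3)*8)*4)/6 - 8)**2 = ((((-3 - 15)*8)*4)*(1/6) - 8)**2 = ((-18*8*4)*(1/6) - 8)**2 = (-144*4*(1/6) - 8)**2 = (-576*1/6 - 8)**2 = (-96 - 8)**2 = (-104)**2 = 10816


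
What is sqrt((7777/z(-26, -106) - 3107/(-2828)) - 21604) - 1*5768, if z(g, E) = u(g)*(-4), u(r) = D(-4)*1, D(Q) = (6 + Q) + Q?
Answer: -5768 + I*sqrt(164996366794)/2828 ≈ -5768.0 + 143.63*I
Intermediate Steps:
D(Q) = 6 + 2*Q
u(r) = -2 (u(r) = (6 + 2*(-4))*1 = (6 - 8)*1 = -2*1 = -2)
z(g, E) = 8 (z(g, E) = -2*(-4) = 8)
sqrt((7777/z(-26, -106) - 3107/(-2828)) - 21604) - 1*5768 = sqrt((7777/8 - 3107/(-2828)) - 21604) - 1*5768 = sqrt((7777*(1/8) - 3107*(-1/2828)) - 21604) - 5768 = sqrt((7777/8 + 3107/2828) - 21604) - 5768 = sqrt(5504553/5656 - 21604) - 5768 = sqrt(-116687671/5656) - 5768 = I*sqrt(164996366794)/2828 - 5768 = -5768 + I*sqrt(164996366794)/2828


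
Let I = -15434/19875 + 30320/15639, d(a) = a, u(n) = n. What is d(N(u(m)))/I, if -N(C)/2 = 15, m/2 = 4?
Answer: -1554125625/60206279 ≈ -25.813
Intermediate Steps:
m = 8 (m = 2*4 = 8)
N(C) = -30 (N(C) = -2*15 = -30)
I = 120412558/103608375 (I = -15434*1/19875 + 30320*(1/15639) = -15434/19875 + 30320/15639 = 120412558/103608375 ≈ 1.1622)
d(N(u(m)))/I = -30/120412558/103608375 = -30*103608375/120412558 = -1554125625/60206279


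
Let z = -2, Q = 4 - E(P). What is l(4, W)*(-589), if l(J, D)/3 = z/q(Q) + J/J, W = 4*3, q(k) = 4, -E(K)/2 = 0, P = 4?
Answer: -1767/2 ≈ -883.50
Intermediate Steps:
E(K) = 0 (E(K) = -2*0 = 0)
Q = 4 (Q = 4 - 1*0 = 4 + 0 = 4)
W = 12
l(J, D) = 3/2 (l(J, D) = 3*(-2/4 + J/J) = 3*(-2*1/4 + 1) = 3*(-1/2 + 1) = 3*(1/2) = 3/2)
l(4, W)*(-589) = (3/2)*(-589) = -1767/2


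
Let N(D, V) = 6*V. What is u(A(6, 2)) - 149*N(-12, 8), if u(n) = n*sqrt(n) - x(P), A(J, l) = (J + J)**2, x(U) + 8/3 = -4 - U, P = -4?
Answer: -16264/3 ≈ -5421.3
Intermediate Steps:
x(U) = -20/3 - U (x(U) = -8/3 + (-4 - U) = -20/3 - U)
A(J, l) = 4*J**2 (A(J, l) = (2*J)**2 = 4*J**2)
u(n) = 8/3 + n**(3/2) (u(n) = n*sqrt(n) - (-20/3 - 1*(-4)) = n**(3/2) - (-20/3 + 4) = n**(3/2) - 1*(-8/3) = n**(3/2) + 8/3 = 8/3 + n**(3/2))
u(A(6, 2)) - 149*N(-12, 8) = (8/3 + (4*6**2)**(3/2)) - 894*8 = (8/3 + (4*36)**(3/2)) - 149*48 = (8/3 + 144**(3/2)) - 7152 = (8/3 + 1728) - 7152 = 5192/3 - 7152 = -16264/3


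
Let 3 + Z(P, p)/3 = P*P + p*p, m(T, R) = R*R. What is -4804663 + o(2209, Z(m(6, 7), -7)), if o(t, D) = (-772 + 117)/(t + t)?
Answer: -21227001789/4418 ≈ -4.8047e+6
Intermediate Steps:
m(T, R) = R²
Z(P, p) = -9 + 3*P² + 3*p² (Z(P, p) = -9 + 3*(P*P + p*p) = -9 + 3*(P² + p²) = -9 + (3*P² + 3*p²) = -9 + 3*P² + 3*p²)
o(t, D) = -655/(2*t) (o(t, D) = -655*1/(2*t) = -655/(2*t))
-4804663 + o(2209, Z(m(6, 7), -7)) = -4804663 - 655/2/2209 = -4804663 - 655/2*1/2209 = -4804663 - 655/4418 = -21227001789/4418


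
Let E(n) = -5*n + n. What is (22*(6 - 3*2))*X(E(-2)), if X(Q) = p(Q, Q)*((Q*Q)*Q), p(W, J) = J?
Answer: 0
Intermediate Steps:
E(n) = -4*n
X(Q) = Q**4 (X(Q) = Q*((Q*Q)*Q) = Q*(Q**2*Q) = Q*Q**3 = Q**4)
(22*(6 - 3*2))*X(E(-2)) = (22*(6 - 3*2))*(-4*(-2))**4 = (22*(6 - 6))*8**4 = (22*0)*4096 = 0*4096 = 0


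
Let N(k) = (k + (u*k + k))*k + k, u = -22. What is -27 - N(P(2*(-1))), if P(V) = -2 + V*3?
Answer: 1261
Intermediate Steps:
P(V) = -2 + 3*V
N(k) = k - 20*k**2 (N(k) = (k + (-22*k + k))*k + k = (k - 21*k)*k + k = (-20*k)*k + k = -20*k**2 + k = k - 20*k**2)
-27 - N(P(2*(-1))) = -27 - (-2 + 3*(2*(-1)))*(1 - 20*(-2 + 3*(2*(-1)))) = -27 - (-2 + 3*(-2))*(1 - 20*(-2 + 3*(-2))) = -27 - (-2 - 6)*(1 - 20*(-2 - 6)) = -27 - (-8)*(1 - 20*(-8)) = -27 - (-8)*(1 + 160) = -27 - (-8)*161 = -27 - 1*(-1288) = -27 + 1288 = 1261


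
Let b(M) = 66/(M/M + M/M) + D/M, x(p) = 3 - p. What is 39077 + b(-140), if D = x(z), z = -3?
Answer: 2737697/70 ≈ 39110.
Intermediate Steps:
D = 6 (D = 3 - 1*(-3) = 3 + 3 = 6)
b(M) = 33 + 6/M (b(M) = 66/(M/M + M/M) + 6/M = 66/(1 + 1) + 6/M = 66/2 + 6/M = 66*(1/2) + 6/M = 33 + 6/M)
39077 + b(-140) = 39077 + (33 + 6/(-140)) = 39077 + (33 + 6*(-1/140)) = 39077 + (33 - 3/70) = 39077 + 2307/70 = 2737697/70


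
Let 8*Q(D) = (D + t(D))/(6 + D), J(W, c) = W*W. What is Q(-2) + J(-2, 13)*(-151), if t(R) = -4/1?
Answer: -9667/16 ≈ -604.19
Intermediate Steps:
t(R) = -4 (t(R) = -4*1 = -4)
J(W, c) = W**2
Q(D) = (-4 + D)/(8*(6 + D)) (Q(D) = ((D - 4)/(6 + D))/8 = ((-4 + D)/(6 + D))/8 = (-4 + D)/(8*(6 + D)))
Q(-2) + J(-2, 13)*(-151) = (-4 - 2)/(8*(6 - 2)) + (-2)**2*(-151) = (1/8)*(-6)/4 + 4*(-151) = (1/8)*(1/4)*(-6) - 604 = -3/16 - 604 = -9667/16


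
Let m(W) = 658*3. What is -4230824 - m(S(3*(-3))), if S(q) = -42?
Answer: -4232798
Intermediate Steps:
m(W) = 1974
-4230824 - m(S(3*(-3))) = -4230824 - 1*1974 = -4230824 - 1974 = -4232798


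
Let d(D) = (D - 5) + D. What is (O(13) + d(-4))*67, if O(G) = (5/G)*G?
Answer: -536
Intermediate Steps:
O(G) = 5
d(D) = -5 + 2*D (d(D) = (-5 + D) + D = -5 + 2*D)
(O(13) + d(-4))*67 = (5 + (-5 + 2*(-4)))*67 = (5 + (-5 - 8))*67 = (5 - 13)*67 = -8*67 = -536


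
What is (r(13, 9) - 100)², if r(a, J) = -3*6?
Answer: 13924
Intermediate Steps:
r(a, J) = -18
(r(13, 9) - 100)² = (-18 - 100)² = (-118)² = 13924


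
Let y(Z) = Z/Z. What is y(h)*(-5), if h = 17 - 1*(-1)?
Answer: -5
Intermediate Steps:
h = 18 (h = 17 + 1 = 18)
y(Z) = 1
y(h)*(-5) = 1*(-5) = -5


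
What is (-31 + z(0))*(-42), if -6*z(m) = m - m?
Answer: 1302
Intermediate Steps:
z(m) = 0 (z(m) = -(m - m)/6 = -⅙*0 = 0)
(-31 + z(0))*(-42) = (-31 + 0)*(-42) = -31*(-42) = 1302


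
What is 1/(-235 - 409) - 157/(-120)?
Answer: 25247/19320 ≈ 1.3068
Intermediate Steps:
1/(-235 - 409) - 157/(-120) = 1/(-644) - 157*(-1/120) = -1/644 + 157/120 = 25247/19320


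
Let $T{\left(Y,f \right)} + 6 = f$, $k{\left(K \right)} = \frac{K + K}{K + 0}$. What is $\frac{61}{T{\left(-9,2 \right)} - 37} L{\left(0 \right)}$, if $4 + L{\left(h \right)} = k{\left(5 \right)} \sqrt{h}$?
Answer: $\frac{244}{41} \approx 5.9512$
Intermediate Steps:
$k{\left(K \right)} = 2$ ($k{\left(K \right)} = \frac{2 K}{K} = 2$)
$T{\left(Y,f \right)} = -6 + f$
$L{\left(h \right)} = -4 + 2 \sqrt{h}$
$\frac{61}{T{\left(-9,2 \right)} - 37} L{\left(0 \right)} = \frac{61}{\left(-6 + 2\right) - 37} \left(-4 + 2 \sqrt{0}\right) = \frac{61}{-4 - 37} \left(-4 + 2 \cdot 0\right) = \frac{61}{-41} \left(-4 + 0\right) = 61 \left(- \frac{1}{41}\right) \left(-4\right) = \left(- \frac{61}{41}\right) \left(-4\right) = \frac{244}{41}$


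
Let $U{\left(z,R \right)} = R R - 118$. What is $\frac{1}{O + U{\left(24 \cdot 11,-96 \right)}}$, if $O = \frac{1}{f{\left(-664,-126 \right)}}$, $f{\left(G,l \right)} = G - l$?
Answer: $\frac{538}{4894723} \approx 0.00010991$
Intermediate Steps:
$U{\left(z,R \right)} = -118 + R^{2}$ ($U{\left(z,R \right)} = R^{2} - 118 = -118 + R^{2}$)
$O = - \frac{1}{538}$ ($O = \frac{1}{-664 - -126} = \frac{1}{-664 + 126} = \frac{1}{-538} = - \frac{1}{538} \approx -0.0018587$)
$\frac{1}{O + U{\left(24 \cdot 11,-96 \right)}} = \frac{1}{- \frac{1}{538} - \left(118 - \left(-96\right)^{2}\right)} = \frac{1}{- \frac{1}{538} + \left(-118 + 9216\right)} = \frac{1}{- \frac{1}{538} + 9098} = \frac{1}{\frac{4894723}{538}} = \frac{538}{4894723}$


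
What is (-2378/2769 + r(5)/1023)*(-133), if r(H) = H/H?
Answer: 107726675/944229 ≈ 114.09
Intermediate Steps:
r(H) = 1
(-2378/2769 + r(5)/1023)*(-133) = (-2378/2769 + 1/1023)*(-133) = -809975/944229*(-133) = 107726675/944229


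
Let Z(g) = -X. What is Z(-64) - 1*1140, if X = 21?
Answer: -1161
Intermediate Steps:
Z(g) = -21 (Z(g) = -1*21 = -21)
Z(-64) - 1*1140 = -21 - 1*1140 = -21 - 1140 = -1161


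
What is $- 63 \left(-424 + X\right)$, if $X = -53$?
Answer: $30051$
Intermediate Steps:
$- 63 \left(-424 + X\right) = - 63 \left(-424 - 53\right) = \left(-63\right) \left(-477\right) = 30051$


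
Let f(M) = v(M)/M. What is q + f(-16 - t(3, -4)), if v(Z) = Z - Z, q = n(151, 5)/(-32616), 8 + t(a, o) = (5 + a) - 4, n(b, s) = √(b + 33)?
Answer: -√46/16308 ≈ -0.00041589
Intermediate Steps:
n(b, s) = √(33 + b)
t(a, o) = -7 + a (t(a, o) = -8 + ((5 + a) - 4) = -8 + (1 + a) = -7 + a)
q = -√46/16308 (q = √(33 + 151)/(-32616) = √184*(-1/32616) = (2*√46)*(-1/32616) = -√46/16308 ≈ -0.00041589)
v(Z) = 0
f(M) = 0 (f(M) = 0/M = 0)
q + f(-16 - t(3, -4)) = -√46/16308 + 0 = -√46/16308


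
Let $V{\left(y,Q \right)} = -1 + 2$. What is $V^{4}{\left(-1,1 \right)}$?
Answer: $1$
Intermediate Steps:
$V{\left(y,Q \right)} = 1$
$V^{4}{\left(-1,1 \right)} = 1^{4} = 1$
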